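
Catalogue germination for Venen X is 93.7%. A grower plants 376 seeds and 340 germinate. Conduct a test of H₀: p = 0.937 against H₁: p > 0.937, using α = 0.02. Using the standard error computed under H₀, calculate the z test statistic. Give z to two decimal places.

p̂ = 340/376 = 0.90426.
Under H₀, SE = √(0.937·0.063/376) = √(0.000156997) = 0.01253.
z = (0.90426 − 0.937)/0.01253 = -0.03274/0.01253 = -2.61.
p-value = P(Z > -2.613) ≈ 0.9955; since p > α = 0.02, fail to reject H₀.

z = -2.61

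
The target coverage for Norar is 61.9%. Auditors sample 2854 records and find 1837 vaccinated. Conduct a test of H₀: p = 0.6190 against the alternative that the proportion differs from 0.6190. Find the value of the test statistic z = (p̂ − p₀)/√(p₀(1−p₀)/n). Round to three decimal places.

z = 2.713

p̂ = 1837/2854 = 0.64366.
Standard error under H₀: √(0.619×0.381/2854) = 0.00909.
z = (0.64366 − 0.619)/0.00909 = 0.02466/0.00909 = 2.713.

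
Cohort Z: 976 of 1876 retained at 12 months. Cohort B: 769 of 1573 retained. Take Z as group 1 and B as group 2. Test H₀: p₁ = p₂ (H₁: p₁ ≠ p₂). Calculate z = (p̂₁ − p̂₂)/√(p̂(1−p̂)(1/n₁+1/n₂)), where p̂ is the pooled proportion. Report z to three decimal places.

z = 1.836

p̂₁ = 976/1876 = 0.520256, p̂₂ = 769/1573 = 0.488875.
Pooled p̂ = (976+769)/(1876+1573) = 1745/3449 = 0.505944.
SE = √(p̂(1−p̂)(1/n₁+1/n₂)) = √(0.505944·0.494056·0.00116878) = √(0.000292153) = 0.017092.
z = (0.520256 − 0.488875)/0.017092 = 0.031381/0.017092 = 1.836.
Two-sided p-value ≈ 2·Φ(−1.836) = 0.0664.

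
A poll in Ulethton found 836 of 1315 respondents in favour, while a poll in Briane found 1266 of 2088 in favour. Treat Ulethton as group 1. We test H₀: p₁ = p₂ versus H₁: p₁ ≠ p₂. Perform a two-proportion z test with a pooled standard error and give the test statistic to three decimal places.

z = 1.720

p̂₁ = 836/1315 ≈ 0.635741, p̂₂ = 1266/2088 ≈ 0.606322.
Pooled p̂ = (836+1266)/(1315+2088) = 2102/3403 = 0.617690.
SE = √(p̂(1−p̂)(1/n₁+1/n₂)) = √(0.617690·0.382310·0.00123938) = √(0.000292679) = 0.017108.
z = (0.635741 − 0.606322)/0.017108 = 0.029419/0.017108 = 1.720.
Two-sided p-value ≈ 2·Φ(−1.720) = 0.0855.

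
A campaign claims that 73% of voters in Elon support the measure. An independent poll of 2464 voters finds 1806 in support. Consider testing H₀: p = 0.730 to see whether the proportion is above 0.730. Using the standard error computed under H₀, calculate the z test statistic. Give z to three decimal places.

z = 0.330

p̂ = 1806/2464 = 0.73295.
SE = √(p₀(1−p₀)/n) = √(0.1971/2464) = 0.00894.
z = (0.73295 − 0.73)/0.00894 = 0.00295/0.00894 = 0.330.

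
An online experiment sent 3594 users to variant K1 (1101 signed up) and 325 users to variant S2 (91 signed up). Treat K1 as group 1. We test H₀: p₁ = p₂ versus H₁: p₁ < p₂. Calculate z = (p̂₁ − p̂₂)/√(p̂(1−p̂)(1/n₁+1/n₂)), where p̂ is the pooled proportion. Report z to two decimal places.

z = 0.99

p̂₁ = 1101/3594 ≈ 0.3063, p̂₂ = 91/325 ≈ 0.2800.
Pooled p̂ = (1101+91)/(3594+325) = 1192/3919 = 0.3042.
SE = √(p̂(1−p̂)(1/n₁+1/n₂)) = √(0.3042·0.6958·0.00335516) = √(0.000710108) = 0.0266.
z = (0.3063 − 0.2800)/0.0266 = 0.0263/0.0266 = 0.99.
p-value = P(Z < 0.989) ≈ 0.8386.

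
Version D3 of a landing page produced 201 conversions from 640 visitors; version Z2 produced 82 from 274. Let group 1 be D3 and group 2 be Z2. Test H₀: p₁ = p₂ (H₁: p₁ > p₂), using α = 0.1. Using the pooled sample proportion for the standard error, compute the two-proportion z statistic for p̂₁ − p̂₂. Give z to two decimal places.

z = 0.44

p̂₁ = 201/640 ≈ 0.3141, p̂₂ = 82/274 ≈ 0.2993.
Pooled p̂ = (201+82)/(640+274) = 283/914 = 0.3096.
SE = √(p̂(1−p̂)(1/n₁+1/n₂)) = √(0.3096·0.6904·0.00521214) = √(0.00111414) = 0.0334.
z = (0.3141 − 0.2993)/0.0334 = 0.0148/0.0334 = 0.44.
p-value = P(Z > 0.443) ≈ 0.3288, so at α = 0.1 we fail to reject H₀.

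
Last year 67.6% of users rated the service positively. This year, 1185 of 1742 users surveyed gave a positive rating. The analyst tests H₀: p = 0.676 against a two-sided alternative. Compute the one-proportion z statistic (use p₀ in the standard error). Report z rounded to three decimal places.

p̂ = 1185/1742 = 0.68025.
Under H₀, SE = √(0.676·0.324/1742) = √(0.000125731) = 0.01121.
z = (0.68025 − 0.676)/0.01121 = 0.00425/0.01121 = 0.379.
p-value = 2·P(Z > 0.379) ≈ 0.7045.

z = 0.379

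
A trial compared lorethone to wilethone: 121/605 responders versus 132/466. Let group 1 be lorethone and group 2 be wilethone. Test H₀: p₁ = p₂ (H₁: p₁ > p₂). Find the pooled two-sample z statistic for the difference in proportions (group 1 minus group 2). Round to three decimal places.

p̂₁ = 121/605 ≈ 0.20000, p̂₂ = 132/466 ≈ 0.28326.
Pooled p̂ = (121+132)/(605+466) = 253/1071 = 0.23623.
SE = √(p̂(1−p̂)(1/n₁+1/n₂)) = √(0.23623·0.76377·0.00379882) = √(0.000685398) = 0.02618.
z = (0.20000 − 0.28326)/0.02618 = -0.08326/0.02618 = -3.180.
p-value = P(Z > -3.180) ≈ 0.9993.

z = -3.180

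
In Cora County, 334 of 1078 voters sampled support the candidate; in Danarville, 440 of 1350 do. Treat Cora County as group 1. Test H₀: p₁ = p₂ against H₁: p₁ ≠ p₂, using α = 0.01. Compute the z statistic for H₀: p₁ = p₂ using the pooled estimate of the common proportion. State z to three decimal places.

p̂₁ = 334/1078 = 0.309833, p̂₂ = 440/1350 = 0.325926.
Pooled p̂ = (334+440)/(1078+1350) = 774/2428 = 0.318781.
SE = √(p̂(1−p̂)(1/n₁+1/n₂)) = √(0.318781·0.681219·0.00166838) = √(0.000362306) = 0.019034.
z = (0.309833 − 0.325926)/0.019034 = -0.016093/0.019034 = -0.845.
Two-sided p-value ≈ 2·Φ(−0.845) = 0.3979. With α = 0.01, fail to reject H₀.

z = -0.845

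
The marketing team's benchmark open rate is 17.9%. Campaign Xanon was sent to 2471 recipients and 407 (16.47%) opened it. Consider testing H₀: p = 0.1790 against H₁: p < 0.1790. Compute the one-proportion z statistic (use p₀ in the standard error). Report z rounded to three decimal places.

p̂ = 407/2471 = 0.16471.
Standard error under H₀: √(0.179×0.821/2471) = 0.00771.
z = (0.16471 − 0.179)/0.00771 = -0.01429/0.00771 = -1.853.
p-value = P(Z < -1.853) ≈ 0.0319.

z = -1.853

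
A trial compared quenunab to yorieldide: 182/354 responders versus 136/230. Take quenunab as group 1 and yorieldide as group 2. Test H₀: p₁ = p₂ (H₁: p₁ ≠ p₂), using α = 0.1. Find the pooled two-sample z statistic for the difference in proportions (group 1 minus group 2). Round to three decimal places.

p̂₁ = 182/354 = 0.51412, p̂₂ = 136/230 = 0.59130.
Pooled p̂ = (182+136)/(354+230) = 318/584 = 0.54452.
SE = √(p̂(1−p̂)(1/n₁+1/n₂)) = √(0.54452·0.45548·0.00717268) = √(0.00177895) = 0.04218.
z = (0.51412 − 0.59130)/0.04218 = -0.07718/0.04218 = -1.830.
p-value = 2·P(Z > 1.830) ≈ 0.0673; since p < α = 0.1, reject H₀.

z = -1.830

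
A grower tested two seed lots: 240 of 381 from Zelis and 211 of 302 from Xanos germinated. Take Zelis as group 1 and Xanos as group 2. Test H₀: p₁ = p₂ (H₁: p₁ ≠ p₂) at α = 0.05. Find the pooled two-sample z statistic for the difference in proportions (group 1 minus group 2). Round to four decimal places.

p̂₁ = 240/381 = 0.629921, p̂₂ = 211/302 = 0.698675.
Pooled p̂ = (240+211)/(381+302) = 451/683 = 0.660322.
SE = √(0.224297 × 0.00593593) = 0.036488.
z = (0.629921 − 0.698675)/0.036488 = -0.068754/0.036488 = -1.8843.
p-value = 2·P(Z > 1.884) ≈ 0.0595. With α = 0.05, fail to reject H₀.

z = -1.8843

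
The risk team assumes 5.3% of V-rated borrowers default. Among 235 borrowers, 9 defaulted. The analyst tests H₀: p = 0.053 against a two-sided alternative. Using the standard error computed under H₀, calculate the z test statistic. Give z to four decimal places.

p̂ = 9/235 = 0.038298.
Standard error under H₀: √(0.053×0.947/235) = 0.014614.
z = (0.038298 − 0.053)/0.014614 = -0.014702/0.014614 = -1.0060.

z = -1.0060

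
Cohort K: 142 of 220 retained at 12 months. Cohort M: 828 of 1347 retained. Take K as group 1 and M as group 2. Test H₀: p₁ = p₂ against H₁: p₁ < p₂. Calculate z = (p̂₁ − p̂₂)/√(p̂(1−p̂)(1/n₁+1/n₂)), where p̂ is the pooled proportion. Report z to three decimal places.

z = 0.871

p̂₁ = 142/220 ≈ 0.64545, p̂₂ = 828/1347 ≈ 0.61470.
Pooled p̂ = (142+828)/(220+1347) = 970/1567 = 0.61902.
SE = √(0.235835 × 0.00528785) = 0.03531.
z = (0.64545 − 0.61470)/0.03531 = 0.03075/0.03531 = 0.871.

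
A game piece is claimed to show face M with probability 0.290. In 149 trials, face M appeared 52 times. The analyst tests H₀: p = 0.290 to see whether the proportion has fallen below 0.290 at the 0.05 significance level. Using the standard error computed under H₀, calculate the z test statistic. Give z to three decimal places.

z = 1.587

p̂ = 52/149 ≈ 0.34899.
Standard error under H₀: √(0.29×0.71/149) = 0.03717.
z = (0.34899 − 0.29)/0.03717 = 0.05899/0.03717 = 1.587.
p-value = P(Z < 1.587) ≈ 0.9437; since p > α = 0.05, fail to reject H₀.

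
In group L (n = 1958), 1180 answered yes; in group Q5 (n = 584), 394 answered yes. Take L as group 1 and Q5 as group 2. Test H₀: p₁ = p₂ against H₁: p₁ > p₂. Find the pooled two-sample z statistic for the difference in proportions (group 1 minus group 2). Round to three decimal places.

p̂₁ = 1180/1958 = 0.60266, p̂₂ = 394/584 = 0.67466.
Pooled p̂ = (1180+394)/(1958+584) = 1574/2542 = 0.61920.
SE = √(p̂(1−p̂)(1/n₁+1/n₂)) = √(0.61920·0.38080·0.00222305) = √(0.000524178) = 0.02289.
z = (0.60266 − 0.67466)/0.02289 = -0.07200/0.02289 = -3.145.

z = -3.145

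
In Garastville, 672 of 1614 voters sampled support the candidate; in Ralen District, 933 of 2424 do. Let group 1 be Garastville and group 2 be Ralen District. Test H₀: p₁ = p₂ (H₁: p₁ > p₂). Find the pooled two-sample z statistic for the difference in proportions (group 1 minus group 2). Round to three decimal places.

p̂₁ = 672/1614 ≈ 0.41636, p̂₂ = 933/2424 ≈ 0.38490.
Pooled p̂ = (672+933)/(1614+2424) = 1605/4038 = 0.39747.
SE = √(0.239488 × 0.00103212) = 0.01572.
z = (0.41636 − 0.38490)/0.01572 = 0.03146/0.01572 = 2.001.

z = 2.001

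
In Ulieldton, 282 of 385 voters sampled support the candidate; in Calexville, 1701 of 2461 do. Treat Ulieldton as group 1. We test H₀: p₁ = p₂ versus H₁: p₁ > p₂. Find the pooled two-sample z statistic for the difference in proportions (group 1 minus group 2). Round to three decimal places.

p̂₁ = 282/385 ≈ 0.73247, p̂₂ = 1701/2461 ≈ 0.69118.
Pooled p̂ = (282+1701)/(385+2461) = 1983/2846 = 0.69677.
SE = √(0.211283 × 0.00300374) = 0.02519.
z = (0.73247 − 0.69118)/0.02519 = 0.04129/0.02519 = 1.639.

z = 1.639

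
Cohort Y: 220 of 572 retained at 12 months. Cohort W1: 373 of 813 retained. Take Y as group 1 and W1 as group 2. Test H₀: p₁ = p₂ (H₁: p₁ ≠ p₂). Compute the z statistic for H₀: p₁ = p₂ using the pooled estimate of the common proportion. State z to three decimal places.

p̂₁ = 220/572 = 0.38462, p̂₂ = 373/813 = 0.45879.
Pooled p̂ = (220+373)/(572+813) = 593/1385 = 0.42816.
SE = √(p̂(1−p̂)(1/n₁+1/n₂)) = √(0.42816·0.57184·0.00297826) = √(0.000729195) = 0.02700.
z = (0.38462 − 0.45879)/0.02700 = -0.07417/0.02700 = -2.747.
p-value = 2·P(Z > 2.747) ≈ 0.0060.

z = -2.747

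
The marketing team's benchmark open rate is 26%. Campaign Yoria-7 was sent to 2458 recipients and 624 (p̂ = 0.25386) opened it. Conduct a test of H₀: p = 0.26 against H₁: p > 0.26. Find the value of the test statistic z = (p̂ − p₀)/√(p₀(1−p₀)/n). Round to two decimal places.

z = -0.69

p̂ = 624/2458 ≈ 0.2539.
SE = √(p₀(1−p₀)/n) = √(0.1924/2458) = 0.0088.
z = (0.2539 − 0.26)/0.0088 = -0.0061/0.0088 = -0.69.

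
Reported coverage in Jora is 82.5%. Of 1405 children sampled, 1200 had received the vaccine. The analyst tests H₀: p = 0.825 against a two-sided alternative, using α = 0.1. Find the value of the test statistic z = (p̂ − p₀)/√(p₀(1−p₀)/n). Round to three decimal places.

z = 2.870

p̂ = 1200/1405 = 0.854093.
Standard error under H₀: √(0.825×0.175/1405) = 0.010137.
z = (0.854093 − 0.825)/0.010137 = 0.029093/0.010137 = 2.870.
Two-sided p-value ≈ 2·Φ(−2.870) = 0.0041, so at α = 0.1 we reject H₀.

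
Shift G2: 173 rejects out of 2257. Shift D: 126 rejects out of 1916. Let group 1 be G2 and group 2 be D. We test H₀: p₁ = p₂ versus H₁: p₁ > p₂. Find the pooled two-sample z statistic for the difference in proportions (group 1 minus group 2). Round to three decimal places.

p̂₁ = 173/2257 ≈ 0.076650, p̂₂ = 126/1916 ≈ 0.065762.
Pooled p̂ = (173+126)/(2257+1916) = 299/4173 = 0.071651.
SE = √(p̂(1−p̂)(1/n₁+1/n₂)) = √(0.071651·0.928349·0.000964987) = √(6.41882e-05) = 0.008012.
z = (0.076650 − 0.065762)/0.008012 = 0.010888/0.008012 = 1.359.
p-value = P(Z > 1.359) ≈ 0.0871.

z = 1.359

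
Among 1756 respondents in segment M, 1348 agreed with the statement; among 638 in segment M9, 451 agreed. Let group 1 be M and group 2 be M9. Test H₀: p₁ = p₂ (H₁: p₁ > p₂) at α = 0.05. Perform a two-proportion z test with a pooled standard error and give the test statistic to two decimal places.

z = 3.04

p̂₁ = 1348/1756 = 0.7677, p̂₂ = 451/638 = 0.7069.
Pooled p̂ = (1348+451)/(1756+638) = 1799/2394 = 0.7515.
SE = √(0.186767 × 0.00213687) = 0.0200.
z = (0.7677 − 0.7069)/0.0200 = 0.0608/0.0200 = 3.04.
p-value = P(Z > 3.041) ≈ 0.0012, so at α = 0.05 we reject H₀.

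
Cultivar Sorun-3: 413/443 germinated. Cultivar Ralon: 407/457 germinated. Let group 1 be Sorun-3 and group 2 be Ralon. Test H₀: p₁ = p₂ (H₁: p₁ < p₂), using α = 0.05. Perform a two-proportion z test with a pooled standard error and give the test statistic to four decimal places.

z = 2.1971

p̂₁ = 413/443 = 0.9322799, p̂₂ = 407/457 = 0.8905908.
Pooled p̂ = (413+407)/(443+457) = 820/900 = 0.9111111.
SE = √(0.0809877 × 0.00444552) = 0.0189745.
z = (0.9322799 − 0.8905908)/0.0189745 = 0.0416891/0.0189745 = 2.1971.
p-value = P(Z < 2.197) ≈ 0.9860; since p > α = 0.05, fail to reject H₀.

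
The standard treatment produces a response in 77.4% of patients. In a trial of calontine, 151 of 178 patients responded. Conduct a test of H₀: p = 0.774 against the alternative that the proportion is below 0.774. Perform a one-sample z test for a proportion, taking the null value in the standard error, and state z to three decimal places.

p̂ = 151/178 = 0.848315.
Under H₀, SE = √(0.774·0.226/178) = √(0.000982719) = 0.031348.
z = (0.848315 − 0.774)/0.031348 = 0.074315/0.031348 = 2.371.
p-value = P(Z < 2.371) ≈ 0.9911.

z = 2.371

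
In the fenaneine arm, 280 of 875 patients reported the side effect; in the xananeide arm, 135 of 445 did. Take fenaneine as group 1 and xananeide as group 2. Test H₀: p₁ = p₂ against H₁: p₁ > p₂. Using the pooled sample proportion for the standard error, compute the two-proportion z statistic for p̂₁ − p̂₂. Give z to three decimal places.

z = 0.615

p̂₁ = 280/875 = 0.32000, p̂₂ = 135/445 = 0.30337.
Pooled p̂ = (280+135)/(875+445) = 415/1320 = 0.31439.
SE = √(p̂(1−p̂)(1/n₁+1/n₂)) = √(0.31439·0.68561·0.00339005) = √(0.000730726) = 0.02703.
z = (0.32000 − 0.30337)/0.02703 = 0.01663/0.02703 = 0.615.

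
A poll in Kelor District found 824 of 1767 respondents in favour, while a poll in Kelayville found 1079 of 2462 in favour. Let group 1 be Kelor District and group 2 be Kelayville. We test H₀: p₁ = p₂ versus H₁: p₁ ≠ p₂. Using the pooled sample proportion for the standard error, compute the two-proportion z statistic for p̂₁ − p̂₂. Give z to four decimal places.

p̂₁ = 824/1767 ≈ 0.466327, p̂₂ = 1079/2462 ≈ 0.438262.
Pooled p̂ = (824+1079)/(1767+2462) = 1903/4229 = 0.449988.
SE = √(0.247499 × 0.000972105) = 0.015511.
z = (0.466327 − 0.438262)/0.015511 = 0.028065/0.015511 = 1.8094.
p-value = 2·P(Z > 1.809) ≈ 0.0704.

z = 1.8094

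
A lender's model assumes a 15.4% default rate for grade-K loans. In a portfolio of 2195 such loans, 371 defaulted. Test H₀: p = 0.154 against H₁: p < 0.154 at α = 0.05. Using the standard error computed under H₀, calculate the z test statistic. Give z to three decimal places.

z = 1.950

p̂ = 371/2195 = 0.169021.
Under H₀, SE = √(0.154·0.846/2195) = √(5.93549e-05) = 0.007704.
z = (0.169021 − 0.154)/0.007704 = 0.015021/0.007704 = 1.950.
p-value = P(Z < 1.950) ≈ 0.9744. With α = 0.05, fail to reject H₀.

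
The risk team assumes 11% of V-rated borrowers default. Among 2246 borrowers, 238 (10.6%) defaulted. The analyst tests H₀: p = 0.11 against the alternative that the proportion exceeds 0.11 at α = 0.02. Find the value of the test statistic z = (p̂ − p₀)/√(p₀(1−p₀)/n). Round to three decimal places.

z = -0.611

p̂ = 238/2246 ≈ 0.10597.
SE = √(p₀(1−p₀)/n) = √(0.0979/2246) = 0.00660.
z = (0.10597 − 0.11)/0.00660 = -0.00403/0.00660 = -0.611.
p-value = P(Z > -0.611) ≈ 0.7294, so at α = 0.02 we fail to reject H₀.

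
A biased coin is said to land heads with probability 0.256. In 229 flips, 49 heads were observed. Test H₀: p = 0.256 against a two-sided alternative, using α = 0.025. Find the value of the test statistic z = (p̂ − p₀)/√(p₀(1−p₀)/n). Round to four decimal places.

p̂ = 49/229 = 0.213974.
Under H₀, SE = √(0.256·0.744/229) = √(0.000831721) = 0.028840.
z = (0.213974 − 0.256)/0.028840 = -0.042026/0.028840 = -1.4572.
p-value = 2·P(Z > 1.457) ≈ 0.1450. With α = 0.025, fail to reject H₀.

z = -1.4572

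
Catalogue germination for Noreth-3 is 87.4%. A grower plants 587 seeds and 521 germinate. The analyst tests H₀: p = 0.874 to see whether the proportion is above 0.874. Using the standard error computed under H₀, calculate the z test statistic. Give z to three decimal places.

p̂ = 521/587 = 0.88756.
Under H₀, SE = √(0.874·0.126/587) = √(0.000187605) = 0.01370.
z = (0.88756 − 0.874)/0.01370 = 0.01356/0.01370 = 0.990.
p-value = P(Z > 0.990) ≈ 0.1610.

z = 0.990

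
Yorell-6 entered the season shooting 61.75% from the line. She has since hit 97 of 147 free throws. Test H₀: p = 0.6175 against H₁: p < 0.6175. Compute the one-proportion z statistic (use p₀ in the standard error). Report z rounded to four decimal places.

p̂ = 97/147 ≈ 0.659864.
Standard error under H₀: √(0.6175×0.3825/147) = 0.040084.
z = (0.659864 − 0.6175)/0.040084 = 0.042364/0.040084 = 1.0569.
p-value = P(Z < 1.057) ≈ 0.8547.

z = 1.0569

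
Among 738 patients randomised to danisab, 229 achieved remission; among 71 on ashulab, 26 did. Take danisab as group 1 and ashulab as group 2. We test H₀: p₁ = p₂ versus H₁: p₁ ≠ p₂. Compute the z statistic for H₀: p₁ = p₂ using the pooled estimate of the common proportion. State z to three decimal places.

z = -0.968

p̂₁ = 229/738 ≈ 0.31030, p̂₂ = 26/71 ≈ 0.36620.
Pooled p̂ = (229+26)/(738+71) = 255/809 = 0.31520.
SE = √(p̂(1−p̂)(1/n₁+1/n₂)) = √(0.31520·0.68480·0.0154395) = √(0.00333263) = 0.05773.
z = (0.31030 − 0.36620)/0.05773 = -0.05590/0.05773 = -0.968.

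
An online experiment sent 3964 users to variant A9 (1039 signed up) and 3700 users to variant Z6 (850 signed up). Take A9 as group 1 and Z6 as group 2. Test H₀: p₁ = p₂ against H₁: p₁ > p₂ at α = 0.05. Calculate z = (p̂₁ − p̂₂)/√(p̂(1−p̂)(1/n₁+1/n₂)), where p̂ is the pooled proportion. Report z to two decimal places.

z = 3.29

p̂₁ = 1039/3964 = 0.26211, p̂₂ = 850/3700 = 0.22973.
Pooled p̂ = (1039+850)/(3964+3700) = 1889/7664 = 0.24648.
SE = √(p̂(1−p̂)(1/n₁+1/n₂)) = √(0.24648·0.75352·0.000522541) = √(9.70495e-05) = 0.00985.
z = (0.26211 − 0.22973)/0.00985 = 0.03238/0.00985 = 3.29.
p-value = P(Z > 3.287) ≈ 0.0005. With α = 0.05, reject H₀.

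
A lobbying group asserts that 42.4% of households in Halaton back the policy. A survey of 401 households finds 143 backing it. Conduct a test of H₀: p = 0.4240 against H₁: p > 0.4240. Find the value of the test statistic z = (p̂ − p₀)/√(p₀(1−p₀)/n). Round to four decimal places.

z = -2.7308

p̂ = 143/401 ≈ 0.3566085.
Standard error under H₀: √(0.424×0.576/401) = 0.0246787.
z = (0.3566085 − 0.424)/0.0246787 = -0.0673915/0.0246787 = -2.7308.
p-value = P(Z > -2.731) ≈ 0.9968.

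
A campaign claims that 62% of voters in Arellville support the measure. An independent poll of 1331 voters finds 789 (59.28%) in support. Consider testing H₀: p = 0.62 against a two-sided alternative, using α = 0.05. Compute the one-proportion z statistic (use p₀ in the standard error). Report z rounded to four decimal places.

z = -2.0454

p̂ = 789/1331 ≈ 0.5927874.
Under H₀, SE = √(0.62·0.38/1331) = √(0.00017701) = 0.0133045.
z = (0.5927874 − 0.62)/0.0133045 = -0.0272126/0.0133045 = -2.0454.
Two-sided p-value ≈ 2·Φ(−2.045) = 0.0408. With α = 0.05, reject H₀.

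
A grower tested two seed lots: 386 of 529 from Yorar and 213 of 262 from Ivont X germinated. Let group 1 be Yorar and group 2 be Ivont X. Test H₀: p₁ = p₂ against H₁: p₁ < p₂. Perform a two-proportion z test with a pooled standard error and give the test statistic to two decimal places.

z = -2.57

p̂₁ = 386/529 ≈ 0.7297, p̂₂ = 213/262 ≈ 0.8130.
Pooled p̂ = (386+213)/(529+262) = 599/791 = 0.7573.
SE = √(0.183813 × 0.00570715) = 0.0324.
z = (0.7297 − 0.8130)/0.0324 = -0.0833/0.0324 = -2.57.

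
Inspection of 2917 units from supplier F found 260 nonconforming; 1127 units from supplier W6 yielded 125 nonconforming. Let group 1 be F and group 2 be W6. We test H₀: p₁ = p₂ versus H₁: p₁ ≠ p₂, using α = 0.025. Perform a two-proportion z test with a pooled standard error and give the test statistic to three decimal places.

p̂₁ = 260/2917 ≈ 0.089133, p̂₂ = 125/1127 ≈ 0.110914.
Pooled p̂ = (260+125)/(2917+1127) = 385/4044 = 0.095203.
SE = √(p̂(1−p̂)(1/n₁+1/n₂)) = √(0.095203·0.904797·0.00123013) = √(0.000105962) = 0.010294.
z = (0.089133 − 0.110914)/0.010294 = -0.021781/0.010294 = -2.116.
Two-sided p-value ≈ 2·Φ(−2.116) = 0.0343, so at α = 0.025 we fail to reject H₀.

z = -2.116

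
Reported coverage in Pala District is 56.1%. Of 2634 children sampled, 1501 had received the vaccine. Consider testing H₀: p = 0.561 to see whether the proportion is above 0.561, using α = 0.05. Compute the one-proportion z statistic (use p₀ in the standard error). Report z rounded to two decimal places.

z = 0.92

p̂ = 1501/2634 ≈ 0.5699.
SE = √(p₀(1−p₀)/n) = √(0.24628/2634) = 0.0097.
z = (0.5699 − 0.561)/0.0097 = 0.0089/0.0097 = 0.92.
p-value = P(Z > 0.916) ≈ 0.1799. With α = 0.05, fail to reject H₀.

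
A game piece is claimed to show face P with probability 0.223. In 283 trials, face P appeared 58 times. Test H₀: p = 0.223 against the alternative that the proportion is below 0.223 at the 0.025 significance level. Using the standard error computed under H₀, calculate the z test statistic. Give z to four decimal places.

p̂ = 58/283 = 0.204947.
Under H₀, SE = √(0.223·0.777/283) = √(0.000612265) = 0.024744.
z = (0.204947 − 0.223)/0.024744 = -0.018053/0.024744 = -0.7296.
p-value = P(Z < -0.730) ≈ 0.2328; since p > α = 0.025, fail to reject H₀.

z = -0.7296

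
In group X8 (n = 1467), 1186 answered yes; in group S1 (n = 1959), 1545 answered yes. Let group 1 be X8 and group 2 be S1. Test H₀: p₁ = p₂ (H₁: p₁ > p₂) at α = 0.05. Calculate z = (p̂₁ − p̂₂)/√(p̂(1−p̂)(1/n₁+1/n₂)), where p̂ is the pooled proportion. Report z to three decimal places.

p̂₁ = 1186/1467 = 0.80845, p̂₂ = 1545/1959 = 0.78867.
Pooled p̂ = (1186+1545)/(1467+1959) = 2731/3426 = 0.79714.
SE = √(0.161708 × 0.00119213) = 0.01388.
z = (0.80845 − 0.78867)/0.01388 = 0.01978/0.01388 = 1.425.
p-value = P(Z > 1.425) ≈ 0.0771, so at α = 0.05 we fail to reject H₀.

z = 1.425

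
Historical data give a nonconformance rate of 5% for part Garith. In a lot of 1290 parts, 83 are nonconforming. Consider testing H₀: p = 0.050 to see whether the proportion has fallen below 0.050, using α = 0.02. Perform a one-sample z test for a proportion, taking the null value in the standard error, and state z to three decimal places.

z = 2.363

p̂ = 83/1290 ≈ 0.064341.
Under H₀, SE = √(0.05·0.95/1290) = √(3.68217e-05) = 0.006068.
z = (0.064341 − 0.05)/0.006068 = 0.014341/0.006068 = 2.363.
p-value = P(Z < 2.363) ≈ 0.9909, so at α = 0.02 we fail to reject H₀.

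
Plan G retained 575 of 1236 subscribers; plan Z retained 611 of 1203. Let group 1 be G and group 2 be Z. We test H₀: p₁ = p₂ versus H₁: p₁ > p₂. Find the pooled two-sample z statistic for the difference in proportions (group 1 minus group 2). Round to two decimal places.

p̂₁ = 575/1236 ≈ 0.4652, p̂₂ = 611/1203 ≈ 0.5079.
Pooled p̂ = (575+611)/(1236+1203) = 1186/2439 = 0.4863.
SE = √(0.249811 × 0.00164032) = 0.0202.
z = (0.4652 − 0.5079)/0.0202 = -0.0427/0.0202 = -2.11.

z = -2.11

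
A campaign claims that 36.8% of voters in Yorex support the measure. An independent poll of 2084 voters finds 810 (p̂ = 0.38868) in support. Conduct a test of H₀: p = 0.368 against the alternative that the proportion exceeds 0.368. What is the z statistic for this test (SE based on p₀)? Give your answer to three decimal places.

p̂ = 810/2084 ≈ 0.388676.
SE = √(p₀(1−p₀)/n) = √(0.23258/2084) = 0.010564.
z = (0.388676 − 0.368)/0.010564 = 0.020676/0.010564 = 1.957.
p-value = P(Z > 1.957) ≈ 0.0252.

z = 1.957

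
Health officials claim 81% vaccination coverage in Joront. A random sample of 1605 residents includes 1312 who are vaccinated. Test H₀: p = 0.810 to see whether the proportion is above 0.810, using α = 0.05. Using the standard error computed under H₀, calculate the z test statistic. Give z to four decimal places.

p̂ = 1312/1605 ≈ 0.817445.
Standard error under H₀: √(0.81×0.19/1605) = 0.009792.
z = (0.817445 − 0.81)/0.009792 = 0.007445/0.009792 = 0.7603.
p-value = P(Z > 0.760) ≈ 0.2235. With α = 0.05, fail to reject H₀.

z = 0.7603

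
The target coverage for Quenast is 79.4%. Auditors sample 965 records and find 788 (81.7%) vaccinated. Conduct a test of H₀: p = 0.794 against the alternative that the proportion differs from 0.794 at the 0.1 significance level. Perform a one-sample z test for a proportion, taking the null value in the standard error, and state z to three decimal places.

z = 1.734

p̂ = 788/965 ≈ 0.81658.
Under H₀, SE = √(0.794·0.206/965) = √(0.000169496) = 0.01302.
z = (0.81658 − 0.794)/0.01302 = 0.02258/0.01302 = 1.734.
Two-sided p-value ≈ 2·Φ(−1.734) = 0.0828, so at α = 0.1 we reject H₀.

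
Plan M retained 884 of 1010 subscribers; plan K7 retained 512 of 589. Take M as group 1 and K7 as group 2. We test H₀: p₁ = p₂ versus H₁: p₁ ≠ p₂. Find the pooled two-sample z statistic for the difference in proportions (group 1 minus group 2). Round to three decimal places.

p̂₁ = 884/1010 ≈ 0.87525, p̂₂ = 512/589 ≈ 0.86927.
Pooled p̂ = (884+512)/(1010+589) = 1396/1599 = 0.87305.
SE = √(0.110837 × 0.00268789) = 0.01726.
z = (0.87525 − 0.86927)/0.01726 = 0.00598/0.01726 = 0.346.
Two-sided p-value ≈ 2·Φ(−0.346) = 0.7291.

z = 0.346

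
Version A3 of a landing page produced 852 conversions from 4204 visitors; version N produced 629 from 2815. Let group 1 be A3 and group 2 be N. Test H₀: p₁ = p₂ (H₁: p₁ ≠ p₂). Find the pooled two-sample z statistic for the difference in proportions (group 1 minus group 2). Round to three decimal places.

p̂₁ = 852/4204 = 0.202664, p̂₂ = 629/2815 = 0.223446.
Pooled p̂ = (852+629)/(4204+2815) = 1481/7019 = 0.210999.
SE = √(p̂(1−p̂)(1/n₁+1/n₂)) = √(0.210999·0.789001·0.000593108) = √(9.87397e-05) = 0.009937.
z = (0.202664 − 0.223446)/0.009937 = -0.020782/0.009937 = -2.091.
Two-sided p-value ≈ 2·Φ(−2.091) = 0.0365.

z = -2.091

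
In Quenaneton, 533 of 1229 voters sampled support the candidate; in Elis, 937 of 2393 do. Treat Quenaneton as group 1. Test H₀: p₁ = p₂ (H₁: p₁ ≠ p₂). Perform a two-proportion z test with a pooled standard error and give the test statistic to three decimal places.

z = 2.445

p̂₁ = 533/1229 ≈ 0.43369, p̂₂ = 937/2393 ≈ 0.39156.
Pooled p̂ = (533+937)/(1229+2393) = 1470/3622 = 0.40585.
SE = √(0.241136 × 0.00123156) = 0.01723.
z = (0.43369 − 0.39156)/0.01723 = 0.04213/0.01723 = 2.445.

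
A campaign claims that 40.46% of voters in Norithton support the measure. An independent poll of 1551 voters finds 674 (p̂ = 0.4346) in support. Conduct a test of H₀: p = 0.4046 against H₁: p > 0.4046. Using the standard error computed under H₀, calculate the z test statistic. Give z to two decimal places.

z = 2.40

p̂ = 674/1551 ≈ 0.4346.
Standard error under H₀: √(0.4046×0.5954/1551) = 0.0125.
z = (0.4346 − 0.4046)/0.0125 = 0.0300/0.0125 = 2.40.
p-value = P(Z > 2.404) ≈ 0.0081.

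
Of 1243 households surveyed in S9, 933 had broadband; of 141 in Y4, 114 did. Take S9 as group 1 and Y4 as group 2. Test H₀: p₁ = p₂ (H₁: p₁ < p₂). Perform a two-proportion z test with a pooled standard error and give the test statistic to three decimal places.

p̂₁ = 933/1243 = 0.75060, p̂₂ = 114/141 = 0.80851.
Pooled p̂ = (933+114)/(1243+141) = 1047/1384 = 0.75650.
SE = √(p̂(1−p̂)(1/n₁+1/n₂)) = √(0.75650·0.24350·0.0078967) = √(0.00145462) = 0.03814.
z = (0.75060 − 0.80851)/0.03814 = -0.05791/0.03814 = -1.518.

z = -1.518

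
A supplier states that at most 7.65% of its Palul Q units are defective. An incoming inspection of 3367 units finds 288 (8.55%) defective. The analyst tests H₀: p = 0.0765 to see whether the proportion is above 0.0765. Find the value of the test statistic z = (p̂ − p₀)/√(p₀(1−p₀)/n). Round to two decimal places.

p̂ = 288/3367 ≈ 0.08554.
SE = √(p₀(1−p₀)/n) = √(0.070648/3367) = 0.00458.
z = (0.08554 − 0.0765)/0.00458 = 0.00904/0.00458 = 1.97.

z = 1.97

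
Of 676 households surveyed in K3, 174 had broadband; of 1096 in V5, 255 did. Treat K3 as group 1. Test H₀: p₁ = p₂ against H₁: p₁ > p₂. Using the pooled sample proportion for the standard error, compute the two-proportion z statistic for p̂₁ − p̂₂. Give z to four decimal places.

z = 1.1806

p̂₁ = 174/676 = 0.257396, p̂₂ = 255/1096 = 0.232664.
Pooled p̂ = (174+255)/(676+1096) = 429/1772 = 0.242099.
SE = √(p̂(1−p̂)(1/n₁+1/n₂)) = √(0.242099·0.757901·0.0023917) = √(0.000438846) = 0.020949.
z = (0.257396 − 0.232664)/0.020949 = 0.024732/0.020949 = 1.1806.
p-value = P(Z > 1.181) ≈ 0.1189.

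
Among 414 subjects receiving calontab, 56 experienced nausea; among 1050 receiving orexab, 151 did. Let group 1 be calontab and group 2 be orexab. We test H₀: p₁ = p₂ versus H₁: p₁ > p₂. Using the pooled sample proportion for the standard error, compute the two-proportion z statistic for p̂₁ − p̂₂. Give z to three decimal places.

z = -0.423

p̂₁ = 56/414 = 0.135266, p̂₂ = 151/1050 = 0.143810.
Pooled p̂ = (56+151)/(414+1050) = 207/1464 = 0.141393.
SE = √(p̂(1−p̂)(1/n₁+1/n₂)) = √(0.141393·0.858607·0.00336784) = √(0.00040886) = 0.020220.
z = (0.135266 − 0.143810)/0.020220 = -0.008544/0.020220 = -0.423.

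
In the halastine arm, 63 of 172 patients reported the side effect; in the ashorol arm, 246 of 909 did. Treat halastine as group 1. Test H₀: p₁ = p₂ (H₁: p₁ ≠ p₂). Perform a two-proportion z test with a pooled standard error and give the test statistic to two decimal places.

p̂₁ = 63/172 ≈ 0.3663, p̂₂ = 246/909 ≈ 0.2706.
Pooled p̂ = (63+246)/(172+909) = 309/1081 = 0.2858.
SE = √(0.204138 × 0.00691406) = 0.0376.
z = (0.3663 − 0.2706)/0.0376 = 0.0957/0.0376 = 2.55.

z = 2.55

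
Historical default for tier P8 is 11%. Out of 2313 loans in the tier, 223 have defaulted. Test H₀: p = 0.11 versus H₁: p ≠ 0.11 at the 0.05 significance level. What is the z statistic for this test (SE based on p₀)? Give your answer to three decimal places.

z = -2.089

p̂ = 223/2313 ≈ 0.096412.
Under H₀, SE = √(0.11·0.89/2313) = √(4.2326e-05) = 0.006506.
z = (0.096412 − 0.11)/0.006506 = -0.013588/0.006506 = -2.089.
p-value = 2·P(Z > 2.089) ≈ 0.0367. With α = 0.05, reject H₀.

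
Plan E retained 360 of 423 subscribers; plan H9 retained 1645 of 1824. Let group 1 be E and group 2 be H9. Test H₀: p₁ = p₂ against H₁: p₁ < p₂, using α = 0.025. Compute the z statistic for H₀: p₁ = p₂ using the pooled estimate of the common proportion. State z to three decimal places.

z = -3.037

p̂₁ = 360/423 ≈ 0.851064, p̂₂ = 1645/1824 ≈ 0.901864.
Pooled p̂ = (360+1645)/(423+1824) = 2005/2247 = 0.892301.
SE = √(p̂(1−p̂)(1/n₁+1/n₂)) = √(0.892301·0.107699·0.00291231) = √(0.000279873) = 0.016729.
z = (0.851064 − 0.901864)/0.016729 = -0.050800/0.016729 = -3.037.
p-value = P(Z < -3.037) ≈ 0.0012, so at α = 0.025 we reject H₀.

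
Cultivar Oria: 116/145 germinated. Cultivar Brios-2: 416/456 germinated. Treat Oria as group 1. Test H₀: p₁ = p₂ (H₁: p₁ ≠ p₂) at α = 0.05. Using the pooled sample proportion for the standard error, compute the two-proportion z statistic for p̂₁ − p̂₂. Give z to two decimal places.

p̂₁ = 116/145 = 0.8000, p̂₂ = 416/456 = 0.9123.
Pooled p̂ = (116+416)/(145+456) = 532/601 = 0.8852.
SE = √(p̂(1−p̂)(1/n₁+1/n₂)) = √(0.8852·0.1148·0.00908953) = √(0.000923748) = 0.0304.
z = (0.8000 − 0.9123)/0.0304 = -0.1123/0.0304 = -3.69.
Two-sided p-value ≈ 2·Φ(−3.694) = 0.0002; since p < α = 0.05, reject H₀.

z = -3.69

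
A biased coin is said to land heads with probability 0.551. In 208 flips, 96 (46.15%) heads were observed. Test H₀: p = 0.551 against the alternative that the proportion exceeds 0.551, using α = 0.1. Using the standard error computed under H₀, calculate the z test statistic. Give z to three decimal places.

z = -2.594

p̂ = 96/208 ≈ 0.46154.
SE = √(p₀(1−p₀)/n) = √(0.2474/208) = 0.03449.
z = (0.46154 − 0.551)/0.03449 = -0.08946/0.03449 = -2.594.
p-value = P(Z > -2.594) ≈ 0.9953. With α = 0.1, fail to reject H₀.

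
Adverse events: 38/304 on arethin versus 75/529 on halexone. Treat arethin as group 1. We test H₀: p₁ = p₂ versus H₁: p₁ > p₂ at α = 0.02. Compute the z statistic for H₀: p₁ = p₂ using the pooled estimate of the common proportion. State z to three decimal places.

p̂₁ = 38/304 ≈ 0.12500, p̂₂ = 75/529 ≈ 0.14178.
Pooled p̂ = (38+75)/(304+529) = 113/833 = 0.13565.
SE = √(0.117252 × 0.00517983) = 0.02464.
z = (0.12500 − 0.14178)/0.02464 = -0.01678/0.02464 = -0.681.
p-value = P(Z > -0.681) ≈ 0.7520, so at α = 0.02 we fail to reject H₀.

z = -0.681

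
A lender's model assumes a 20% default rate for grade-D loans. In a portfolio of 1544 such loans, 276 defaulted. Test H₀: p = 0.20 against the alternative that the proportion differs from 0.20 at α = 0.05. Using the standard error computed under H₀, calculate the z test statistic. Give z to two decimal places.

z = -2.09

p̂ = 276/1544 = 0.17876.
SE = √(p₀(1−p₀)/n) = √(0.16/1544) = 0.01018.
z = (0.17876 − 0.2)/0.01018 = -0.02124/0.01018 = -2.09.
p-value = 2·P(Z > 2.087) ≈ 0.0369; since p < α = 0.05, reject H₀.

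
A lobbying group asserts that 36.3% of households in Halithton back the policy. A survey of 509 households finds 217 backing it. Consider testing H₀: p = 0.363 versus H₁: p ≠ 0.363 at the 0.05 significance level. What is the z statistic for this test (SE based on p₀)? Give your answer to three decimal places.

z = 2.971

p̂ = 217/509 = 0.426326.
Under H₀, SE = √(0.363·0.637/509) = √(0.000454285) = 0.021314.
z = (0.426326 − 0.363)/0.021314 = 0.063326/0.021314 = 2.971.
Two-sided p-value ≈ 2·Φ(−2.971) = 0.0030. With α = 0.05, reject H₀.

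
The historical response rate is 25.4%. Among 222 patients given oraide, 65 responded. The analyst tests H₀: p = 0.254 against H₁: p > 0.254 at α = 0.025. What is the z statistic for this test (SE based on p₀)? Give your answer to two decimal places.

p̂ = 65/222 ≈ 0.2928.
SE = √(p₀(1−p₀)/n) = √(0.18948/222) = 0.0292.
z = (0.2928 − 0.254)/0.0292 = 0.0388/0.0292 = 1.33.
p-value = P(Z > 1.328) ≈ 0.0921. With α = 0.025, fail to reject H₀.

z = 1.33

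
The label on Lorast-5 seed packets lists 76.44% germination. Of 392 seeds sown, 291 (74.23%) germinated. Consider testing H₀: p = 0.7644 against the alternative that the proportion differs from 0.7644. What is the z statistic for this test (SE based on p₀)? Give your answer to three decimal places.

p̂ = 291/392 ≈ 0.74235.
Standard error under H₀: √(0.7644×0.2356/392) = 0.02143.
z = (0.74235 − 0.7644)/0.02143 = -0.02205/0.02143 = -1.029.
p-value = 2·P(Z > 1.029) ≈ 0.3035.

z = -1.029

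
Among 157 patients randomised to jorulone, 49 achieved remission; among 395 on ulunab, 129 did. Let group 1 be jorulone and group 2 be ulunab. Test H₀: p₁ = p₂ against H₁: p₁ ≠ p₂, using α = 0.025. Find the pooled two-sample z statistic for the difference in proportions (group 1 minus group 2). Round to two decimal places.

p̂₁ = 49/157 = 0.3121, p̂₂ = 129/395 = 0.3266.
Pooled p̂ = (49+129)/(157+395) = 178/552 = 0.3225.
SE = √(p̂(1−p̂)(1/n₁+1/n₂)) = √(0.3225·0.6775·0.00890107) = √(0.00194471) = 0.0441.
z = (0.3121 − 0.3266)/0.0441 = -0.0145/0.0441 = -0.33.
p-value = 2·P(Z > 0.328) ≈ 0.7426; since p > α = 0.025, fail to reject H₀.

z = -0.33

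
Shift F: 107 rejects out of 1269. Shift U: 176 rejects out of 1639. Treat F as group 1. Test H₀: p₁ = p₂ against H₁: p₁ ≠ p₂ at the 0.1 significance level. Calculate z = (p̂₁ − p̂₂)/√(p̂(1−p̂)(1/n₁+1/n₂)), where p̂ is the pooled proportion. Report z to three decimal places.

p̂₁ = 107/1269 ≈ 0.08432, p̂₂ = 176/1639 ≈ 0.10738.
Pooled p̂ = (107+176)/(1269+1639) = 283/2908 = 0.09732.
SE = √(p̂(1−p̂)(1/n₁+1/n₂)) = √(0.09732·0.90268·0.00139815) = √(0.000122823) = 0.01108.
z = (0.08432 − 0.10738)/0.01108 = -0.02306/0.01108 = -2.081.
p-value = 2·P(Z > 2.081) ≈ 0.0374. With α = 0.1, reject H₀.

z = -2.081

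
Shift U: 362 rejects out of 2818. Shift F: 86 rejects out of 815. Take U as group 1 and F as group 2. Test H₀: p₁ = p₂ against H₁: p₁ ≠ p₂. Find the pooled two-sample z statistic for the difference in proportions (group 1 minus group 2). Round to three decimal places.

p̂₁ = 362/2818 ≈ 0.12846, p̂₂ = 86/815 ≈ 0.10552.
Pooled p̂ = (362+86)/(2818+815) = 448/3633 = 0.12331.
SE = √(p̂(1−p̂)(1/n₁+1/n₂)) = √(0.12331·0.87669·0.00158186) = √(0.000171011) = 0.01308.
z = (0.12846 − 0.10552)/0.01308 = 0.02294/0.01308 = 1.754.

z = 1.754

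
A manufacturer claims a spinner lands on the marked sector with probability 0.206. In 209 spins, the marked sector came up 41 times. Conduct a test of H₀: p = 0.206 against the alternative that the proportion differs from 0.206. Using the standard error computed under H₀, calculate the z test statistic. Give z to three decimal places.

z = -0.351

p̂ = 41/209 = 0.19617.
SE = √(p₀(1−p₀)/n) = √(0.16356/209) = 0.02798.
z = (0.19617 − 0.206)/0.02798 = -0.00983/0.02798 = -0.351.
p-value = 2·P(Z > 0.351) ≈ 0.7254.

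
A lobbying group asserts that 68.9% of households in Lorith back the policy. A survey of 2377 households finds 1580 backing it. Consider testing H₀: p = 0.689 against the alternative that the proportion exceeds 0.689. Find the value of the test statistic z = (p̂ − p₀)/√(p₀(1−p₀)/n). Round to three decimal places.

p̂ = 1580/2377 = 0.664703.
Standard error under H₀: √(0.689×0.311/2377) = 0.009495.
z = (0.664703 − 0.689)/0.009495 = -0.024297/0.009495 = -2.559.
p-value = P(Z > -2.559) ≈ 0.9948.

z = -2.559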